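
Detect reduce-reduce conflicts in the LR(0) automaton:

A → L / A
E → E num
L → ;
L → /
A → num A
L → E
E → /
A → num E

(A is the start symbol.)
Yes — I1: [E → / .] vs [L → / .]; I8: [A → num E .] vs [L → E .]

A reduce-reduce conflict occurs when an LR(0) state has two complete items [A → α .] and [B → β .] — both call for a reduction, and with no lookahead the parser cannot choose between them.

Augment with A' → A and build the canonical LR(0) collection (I0 = CLOSURE({[A' → . A]}), then GOTO on every symbol after a dot until no new states appear). It has 12 states:
  I0: { [A → . L / A], [A → . num A], [A → . num E], [A' → . A], [E → . /], [E → . E num], [L → . /], [L → . ;], [L → . E] }  — shift
  I1: { [E → / .], [L → / .] }  — 2 reduces
  I2: { [L → ; .] }  — reduce
  I3: { [A' → A .] }  — accept
  I4: { [E → E . num], [L → E .] }  — shift, reduce
  I5: { [A → L . / A] }  — shift
  I6: { [A → . L / A], [A → . num A], [A → . num E], [A → num . A], [A → num . E], [E → . /], [E → . E num], [L → . /], [L → . ;], [L → . E] }  — shift
  I7: { [A → num A .] }  — reduce
  I8: { [A → num E .], [E → E . num], [L → E .] }  — shift, 2 reduces
  I9: { [E → E num .] }  — reduce
  I10: { [A → . L / A], [A → . num A], [A → . num E], [A → L / . A], [E → . /], [E → . E num], [L → . /], [L → . ;], [L → . E] }  — shift
  I11: { [A → L / A .] }  — reduce

I1 contains complete items [E → / .], [L → / .] — reduce-reduce conflict.
I8 contains complete items [A → num E .], [L → E .] — reduce-reduce conflict.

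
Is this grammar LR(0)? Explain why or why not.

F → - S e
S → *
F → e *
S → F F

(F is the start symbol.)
Augment with F' → F and build the canonical LR(0) collection (I0 = CLOSURE({[F' → . F]}), then GOTO on every symbol after a dot until no new states appear). It has 10 states:
  I0: { [F → . - S e], [F → . e *], [F' → . F] }  — shift
  I1: { [F → - . S e], [F → . - S e], [F → . e *], [S → . *], [S → . F F] }  — shift
  I2: { [F' → F .] }  — accept
  I3: { [F → e . *] }  — shift
  I4: { [F → e * .] }  — reduce
  I5: { [S → * .] }  — reduce
  I6: { [F → . - S e], [F → . e *], [S → F . F] }  — shift
  I7: { [F → - S . e] }  — shift
  I8: { [F → - S e .] }  — reduce
  I9: { [S → F F .] }  — reduce

Every state is either a pure shift/goto state or contains exactly one complete item and nothing to shift — no conflicts. The grammar is LR(0).

Answer: Yes, the grammar is LR(0)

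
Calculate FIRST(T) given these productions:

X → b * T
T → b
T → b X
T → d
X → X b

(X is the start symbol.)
{ 'b', 'd' }

From T → b:
  - b is a terminal: add 'b' and stop
From T → b X:
  - b is a terminal: add 'b' and stop
From T → d:
  - d is a terminal: add 'd' and stop

Collecting: FIRST(T) = { 'b', 'd' }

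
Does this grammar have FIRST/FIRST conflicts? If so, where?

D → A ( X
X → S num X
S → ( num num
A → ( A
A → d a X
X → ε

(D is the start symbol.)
FIRST sets of the non-terminals at (or reachable through a nullable prefix from) the front of some alternative:
  FIRST(S) = { '(' }

Productions for X:
  X → S num X: FIRST = { '(' }
  X → ε: FIRST = { ε }
Productions for A:
  A → ( A: FIRST = { '(' }
  A → d a X: FIRST = { 'd' }
D, S have only one production, so no FIRST/FIRST conflict is possible there.

All alternatives of each non-terminal have pairwise disjoint FIRST sets.

Answer: No FIRST/FIRST conflicts.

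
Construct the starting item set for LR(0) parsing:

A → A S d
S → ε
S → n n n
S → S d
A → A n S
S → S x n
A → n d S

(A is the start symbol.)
{ [A → . A S d], [A → . A n S], [A → . n d S], [A' → . A] }

First, augment the grammar with A' → A
I₀ = CLOSURE({ [A' → . A] }):
  [A' → . A] has the dot before A: add [A → . A S d], [A → . A n S], [A → . n d S]
No further items can be added.

I₀ = { [A → . A S d], [A → . A n S], [A → . n d S], [A' → . A] }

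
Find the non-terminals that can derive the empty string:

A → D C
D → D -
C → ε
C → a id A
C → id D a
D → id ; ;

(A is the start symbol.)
{ 'C' }

A non-terminal is nullable if it can derive ε (the empty string): either it has an ε-production, or it has a production whose right-hand side consists entirely of nullable non-terminals.

ε-productions: C → ε
So C is immediately nullable.
No further non-terminal can be added: every production for the remaining non-terminals contains a terminal or a non-nullable non-terminal.
Nullable = { 'C' }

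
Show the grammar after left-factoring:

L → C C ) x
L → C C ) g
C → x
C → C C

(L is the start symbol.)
Left-factoring transforms A → αβ₁ | αβ₂ into A → αA' and A' → β₁ | β₂
(α is the longest common prefix among the alternatives). Repeat until
no nonterminal has two alternatives with a common prefix.

Round 1: L has alternatives sharing prefix 'C C )'. Introduce L': L → C C ) L'
  Add: L' → x
  Add: L' → g

No remaining common prefixes — done.

Resulting grammar:
L → C C ) L'
L' → x
L' → g
C → x
C → C C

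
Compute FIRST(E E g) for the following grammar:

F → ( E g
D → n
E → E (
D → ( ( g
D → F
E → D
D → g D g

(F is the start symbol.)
{ '(', 'g', 'n' }

FIRST sets of the non-terminals involved (from the grammar, by fixed-point iteration):
  FIRST(E) = { '(', 'g', 'n' }

To compute FIRST(E E g), process the symbols left to right:
Symbol E is a non-terminal. Add FIRST(E) \ {ε} = { '(', 'g', 'n' }
E is not nullable (ε ∉ FIRST(E)), so stop here.
FIRST(E E g) = { '(', 'g', 'n' }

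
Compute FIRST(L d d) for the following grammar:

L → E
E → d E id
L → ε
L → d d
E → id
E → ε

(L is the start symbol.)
FIRST sets of the non-terminals involved (from the grammar, by fixed-point iteration):
  FIRST(L) = { 'd', 'id', ε }

To compute FIRST(L d d), process the symbols left to right:
Symbol L is a non-terminal. Add FIRST(L) \ {ε} = { 'd', 'id' }
L is nullable (ε ∈ FIRST(L)), continue to the next symbol.
Symbol d is a terminal. Add 'd' and stop.
FIRST(L d d) = { 'd', 'id' }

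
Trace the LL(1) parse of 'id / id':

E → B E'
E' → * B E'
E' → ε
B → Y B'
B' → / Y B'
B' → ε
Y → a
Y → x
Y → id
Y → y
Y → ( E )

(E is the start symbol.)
Stack is shown with the top on the left.

Stack        Input      Action
------------------------------
E $          id / id $  output E → B E'
B E' $       id / id $  output B → Y B'
Y B' E' $    id / id $  output Y → id
id B' E' $   id / id $  match 'id'
B' E' $      / id $     output B' → / Y B'
/ Y B' E' $  / id $     match '/'
Y B' E' $    id $       output Y → id
id B' E' $   id $       match 'id'
B' E' $      $          output B' → ε
E' $         $          output E' → ε
$            $          accept

The string is accepted.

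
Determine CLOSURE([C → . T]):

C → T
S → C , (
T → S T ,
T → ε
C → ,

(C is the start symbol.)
To compute CLOSURE, for each item [A → α.Bβ] where B is a non-terminal, add [B → .γ] for all productions B → γ; repeat for the newly added items until nothing changes.

Start with: [C → . T]
  [C → . T] has the dot before T: add [T → . S T ,], [T → .]
  [T → . S T ,] has the dot before S: add [S → . C , (]
  [S → . C , (] has the dot before C: add [C → . ,]
No further items can be added.

CLOSURE = { [C → . ,], [C → . T], [S → . C , (], [T → . S T ,], [T → .] }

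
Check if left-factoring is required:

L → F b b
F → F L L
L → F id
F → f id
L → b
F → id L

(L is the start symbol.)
Yes, L has productions with common prefix 'F'

Left-factoring is needed when two productions for the same non-terminal
share a common prefix on the right-hand side.

Productions for L:
  L → F b b
  L → F id
  L → b
Productions for F:
  F → F L L
  F → f id
  F → id L

Found common prefix 'F' in productions for L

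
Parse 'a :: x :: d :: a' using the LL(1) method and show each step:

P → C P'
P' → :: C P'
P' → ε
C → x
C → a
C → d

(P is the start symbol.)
Stack is shown with the top on the left.

Stack      Input               Action
-------------------------------------
P $        a :: x :: d :: a $  output P → C P'
C P' $     a :: x :: d :: a $  output C → a
a P' $     a :: x :: d :: a $  match 'a'
P' $       :: x :: d :: a $    output P' → :: C P'
:: C P' $  :: x :: d :: a $    match '::'
C P' $     x :: d :: a $       output C → x
x P' $     x :: d :: a $       match 'x'
P' $       :: d :: a $         output P' → :: C P'
:: C P' $  :: d :: a $         match '::'
C P' $     d :: a $            output C → d
d P' $     d :: a $            match 'd'
P' $       :: a $              output P' → :: C P'
:: C P' $  :: a $              match '::'
C P' $     a $                 output C → a
a P' $     a $                 match 'a'
P' $       $                   output P' → ε
$          $                   accept

The string is accepted.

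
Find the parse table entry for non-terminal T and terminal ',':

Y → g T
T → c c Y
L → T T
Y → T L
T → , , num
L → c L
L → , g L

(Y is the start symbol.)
T → , , num

To find M[T, ','], we find productions for T where ',' is in the predict set (PREDICT(N → α) = (FIRST(α) \ {ε}) ∪ (FOLLOW(N) if α ⇒* ε)).

T → c c Y: PREDICT = { 'c' }
T → , , num: PREDICT = { ',' }
  ',' is in predict set, so this production goes in M[T, ',']

M[T, ','] = T → , , num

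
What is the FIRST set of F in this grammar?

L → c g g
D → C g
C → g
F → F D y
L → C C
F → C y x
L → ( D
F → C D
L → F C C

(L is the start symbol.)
To compute FIRST(F), examine every production with F on the left-hand side, reading each right-hand side left to right until a non-nullable symbol is reached.

FIRST sets of the other non-terminals involved (by the same procedure, iterated to a fixed point):
  FIRST(C) = { 'g' }

From F → F D y:
  - F is the symbol being defined: contributes nothing new
    F is not nullable, so stop
From F → C y x:
  - C is a non-terminal: add FIRST(C) \ {ε} = { 'g' }
    C is not nullable, so stop
From F → C D:
  - C is a non-terminal: add FIRST(C) \ {ε} = { 'g' }
    C is not nullable, so stop

Collecting: FIRST(F) = { 'g' }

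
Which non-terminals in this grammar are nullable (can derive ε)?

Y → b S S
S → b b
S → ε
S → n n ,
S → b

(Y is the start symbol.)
ε-productions: S → ε
So S is immediately nullable.
No further non-terminal can be added: every production for the remaining non-terminals contains a terminal or a non-nullable non-terminal.
Nullable = { 'S' }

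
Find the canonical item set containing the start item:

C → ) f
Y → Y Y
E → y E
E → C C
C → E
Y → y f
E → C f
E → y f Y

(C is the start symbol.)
{ [C → . ) f], [C → . E], [C' → . C], [E → . C C], [E → . C f], [E → . y E], [E → . y f Y] }

First, augment the grammar with C' → C
I₀ = CLOSURE({ [C' → . C] }):
  [C' → . C] has the dot before C: add [C → . ) f], [C → . E]
  [C → . E] has the dot before E: add [E → . y E], [E → . C C], [E → . C f], [E → . y f Y]
No further items can be added.

I₀ = { [C → . ) f], [C → . E], [C' → . C], [E → . C C], [E → . C f], [E → . y E], [E → . y f Y] }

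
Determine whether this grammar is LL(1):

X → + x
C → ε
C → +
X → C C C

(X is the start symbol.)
No. Predict set conflict for X: { '+' }

A grammar is LL(1) if for each non-terminal N with multiple productions, the predict sets of those productions are pairwise disjoint, where PREDICT(N → α) = (FIRST(α) \ {ε}) ∪ (FOLLOW(N) if α ⇒* ε).

Relevant sets:
  FIRST(C) = { '+', ε }
  FOLLOW(X) = { $ }
  FOLLOW(C) = { $, '+' }

For X:
  PREDICT(X → '+' x) = { '+' }
  PREDICT(X → C C C) = { $, '+' }
For C:
  PREDICT(C → ε) = { $, '+' }
  PREDICT(C → '+') = { '+' }

Conflict found: Predict set conflict for X: { '+' }
The grammar is NOT LL(1).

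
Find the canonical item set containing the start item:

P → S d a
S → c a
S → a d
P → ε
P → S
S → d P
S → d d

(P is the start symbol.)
First, augment the grammar with P' → P
I₀ = CLOSURE({ [P' → . P] }):
  [P' → . P] has the dot before P: add [P → . S d a], [P → .], [P → . S]
  [P → . S d a] has the dot before S: add [S → . c a], [S → . a d], [S → . d P], [S → . d d]
No further items can be added.

I₀ = { [P → . S d a], [P → . S], [P → .], [P' → . P], [S → . a d], [S → . c a], [S → . d P], [S → . d d] }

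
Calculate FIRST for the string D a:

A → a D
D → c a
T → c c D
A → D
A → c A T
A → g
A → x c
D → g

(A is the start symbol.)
FIRST sets of the non-terminals involved (from the grammar, by fixed-point iteration):
  FIRST(D) = { 'c', 'g' }

To compute FIRST(D a), process the symbols left to right:
Symbol D is a non-terminal. Add FIRST(D) \ {ε} = { 'c', 'g' }
D is not nullable (ε ∉ FIRST(D)), so stop here.
FIRST(D a) = { 'c', 'g' }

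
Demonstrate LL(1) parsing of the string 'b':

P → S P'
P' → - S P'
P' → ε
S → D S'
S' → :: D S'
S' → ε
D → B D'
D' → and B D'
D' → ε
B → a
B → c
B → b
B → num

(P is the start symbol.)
LL(1) parsing maintains a stack (initially the start symbol over $) and the input. At each step: if the stack top is a terminal, match it against the current input token; if it is a non-terminal N, replace it with the RHS of M[N, lookahead] (the unique production whose predict set contains the lookahead).

Stack is shown with the top on the left.

Stack         Input  Action
---------------------------
P $           b $    output P → S P'
S P' $        b $    output S → D S'
D S' P' $     b $    output D → B D'
B D' S' P' $  b $    output B → b
b D' S' P' $  b $    match 'b'
D' S' P' $    $      output D' → ε
S' P' $       $      output S' → ε
P' $          $      output P' → ε
$             $      accept

The string is accepted.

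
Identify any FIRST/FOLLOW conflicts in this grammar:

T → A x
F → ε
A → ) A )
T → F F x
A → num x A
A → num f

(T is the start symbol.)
No FIRST/FOLLOW conflicts.

A FIRST/FOLLOW conflict occurs when a non-terminal N has a nullable alternative N → β (β ⇒* ε) and another alternative N → α with FIRST(α) ∩ FOLLOW(N) ≠ ∅: on such a lookahead the parser cannot decide between expanding α and letting N vanish via β.

Nullable non-terminals: F.
F has a nullable alternative but only one production, so nothing to check.

A, T have no nullable alternative, so no FIRST/FOLLOW check is needed there.

No FIRST/FOLLOW conflicts found.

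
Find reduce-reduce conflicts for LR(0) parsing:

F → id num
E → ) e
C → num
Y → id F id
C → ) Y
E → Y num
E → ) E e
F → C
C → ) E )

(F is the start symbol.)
Augment with F' → F and build the canonical LR(0) collection (I0 = CLOSURE({[F' → . F]}), then GOTO on every symbol after a dot until no new states appear). It has 19 states:
  I0: { [C → . ) E )], [C → . ) Y], [C → . num], [F → . C], [F → . id num], [F' → . F] }  — shift
  I1: { [C → ) . E )], [C → ) . Y], [E → . ) E e], [E → . ) e], [E → . Y num], [Y → . id F id] }  — shift
  I2: { [F → C .] }  — reduce
  I3: { [F' → F .] }  — accept
  I4: { [F → id . num] }  — shift
  I5: { [C → num .] }  — reduce
  I6: { [F → id num .] }  — reduce
  I7: { [E → ) . E e], [E → ) . e], [E → . ) E e], [E → . ) e], [E → . Y num], [Y → . id F id] }  — shift
  I8: { [C → ) E . )] }  — shift
  I9: { [C → ) Y .], [E → Y . num] }  — shift, reduce
  I10: { [C → . ) E )], [C → . ) Y], [C → . num], [F → . C], [F → . id num], [Y → id . F id] }  — shift
  I11: { [Y → id F . id] }  — shift
  I12: { [Y → id F id .] }  — reduce
  I13: { [E → Y num .] }  — reduce
  I14: { [C → ) E ) .] }  — reduce
  I15: { [E → ) E . e] }  — shift
  I16: { [E → Y . num] }  — shift
  I17: { [E → ) e .] }  — reduce
  I18: { [E → ) E e .] }  — reduce

No state contains more than one complete item.

Answer: No reduce-reduce conflicts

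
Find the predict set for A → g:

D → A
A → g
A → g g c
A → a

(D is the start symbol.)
{ 'g' }

PREDICT(A → g) = (FIRST(RHS) \ {ε}) ∪ (FOLLOW(A) if ε ∈ FIRST(RHS), i.e. RHS ⇒* ε)
FIRST(g) = { 'g' }
ε ∉ FIRST(g), so FOLLOW(A) is not added.
PREDICT(A → g) = { 'g' }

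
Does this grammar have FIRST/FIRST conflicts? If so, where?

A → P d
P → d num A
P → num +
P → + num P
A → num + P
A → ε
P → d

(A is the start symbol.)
Yes. A → P d / A → num '+' P on { 'num' }; P → d num A / P → d on { 'd' }

A FIRST/FIRST conflict occurs when two productions N → α and N → β for the same non-terminal have FIRST(α) ∩ FIRST(β) ≠ ∅ (with ε ∈ FIRST of a nullable right-hand side, so two nullable alternatives also conflict).

FIRST sets of the non-terminals at (or reachable through a nullable prefix from) the front of some alternative:
  FIRST(P) = { '+', 'd', 'num' }

Productions for A:
  A → P d: FIRST = { '+', 'd', 'num' }
  A → num + P: FIRST = { 'num' }
  A → ε: FIRST = { ε }
Productions for P:
  P → d num A: FIRST = { 'd' }
  P → num +: FIRST = { 'num' }
  P → + num P: FIRST = { '+' }
  P → d: FIRST = { 'd' }

Conflict for A: A → P d and A → num + P
  Overlap: { 'num' }
Conflict for P: P → d num A and P → d
  Overlap: { 'd' }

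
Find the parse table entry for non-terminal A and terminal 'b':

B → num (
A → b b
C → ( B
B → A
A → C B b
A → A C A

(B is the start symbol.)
A → b b, A → A C A

To find M[A, 'b'], we find productions for A where 'b' is in the predict set (PREDICT(N → α) = (FIRST(α) \ {ε}) ∪ (FOLLOW(N) if α ⇒* ε)).

Relevant sets:
  FIRST(C) = { '(' }
  FIRST(A) = { '(', 'b' }

A → b b: PREDICT = { 'b' }
  'b' is in predict set, so this production goes in M[A, 'b']
A → C B b: PREDICT = { '(' }
A → A C A: PREDICT = { '(', 'b' }
  'b' is in predict set, so this production goes in M[A, 'b']

M[A, 'b'] = A → b b, A → A C A  (a multiply-defined cell — the grammar is not LL(1))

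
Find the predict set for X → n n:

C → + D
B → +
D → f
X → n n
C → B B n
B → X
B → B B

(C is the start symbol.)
PREDICT(X → n n) = (FIRST(RHS) \ {ε}) ∪ (FOLLOW(X) if ε ∈ FIRST(RHS), i.e. RHS ⇒* ε)
FIRST(n n) = { 'n' }
ε ∉ FIRST(n n), so FOLLOW(X) is not added.
PREDICT(X → n n) = { 'n' }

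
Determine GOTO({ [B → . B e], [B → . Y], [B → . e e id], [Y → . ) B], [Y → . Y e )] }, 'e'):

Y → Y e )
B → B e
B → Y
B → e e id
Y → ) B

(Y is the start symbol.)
GOTO(I, 'e') = CLOSURE({ [A → αX.β] : [A → α.Xβ] ∈ I, X = 'e' })

Items with dot before 'e', with the dot advanced:
  [B → . e e id] → [B → e . e id]
Closure adds nothing (no advanced item has the dot before a non-terminal).

GOTO = { [B → e . e id] }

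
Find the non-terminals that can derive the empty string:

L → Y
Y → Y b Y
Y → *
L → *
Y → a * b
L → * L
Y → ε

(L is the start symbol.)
A non-terminal is nullable if it can derive ε (the empty string): either it has an ε-production, or it has a production whose right-hand side consists entirely of nullable non-terminals.

ε-productions: Y → ε
So Y is immediately nullable.
L → Y: every symbol on the right is nullable, so L is nullable too.
Every non-terminal is now nullable.
Nullable = { 'L', 'Y' }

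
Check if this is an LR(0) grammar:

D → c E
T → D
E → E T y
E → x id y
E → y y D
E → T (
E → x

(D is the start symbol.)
No. Shift-reduce conflict between [D → c E .] and [D → . c E]

Augment with D' → D and build the canonical LR(0) collection (I0 = CLOSURE({[D' → . D]}), then GOTO on every symbol after a dot until no new states appear). It has 15 states:
  I0: { [D → . c E], [D' → . D] }  — shift
  I1: { [D' → D .] }  — accept
  I2: { [D → . c E], [D → c . E], [E → . E T y], [E → . T (], [E → . x id y], [E → . x], [E → . y y D], [T → . D] }  — shift
  I3: { [T → D .] }  — reduce
  I4: { [D → . c E], [D → c E .], [E → E . T y], [T → . D] }  — shift, reduce
  I5: { [E → T . (] }  — shift
  I6: { [E → x . id y], [E → x .] }  — shift, reduce
  I7: { [E → y . y D] }  — shift
  I8: { [D → . c E], [E → y y . D] }  — shift
  I9: { [E → y y D .] }  — reduce
  I10: { [E → x id . y] }  — shift
  I11: { [E → x id y .] }  — reduce
  I12: { [E → T ( .] }  — reduce
  I13: { [E → E T . y] }  — shift
  I14: { [E → E T y .] }  — reduce

Conflict in state I4:
  Shift-reduce conflict between [D → c E .] and [D → . c E]
So the grammar is NOT LR(0).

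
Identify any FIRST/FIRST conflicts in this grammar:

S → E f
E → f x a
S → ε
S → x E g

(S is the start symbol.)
A FIRST/FIRST conflict occurs when two productions N → α and N → β for the same non-terminal have FIRST(α) ∩ FIRST(β) ≠ ∅ (with ε ∈ FIRST of a nullable right-hand side, so two nullable alternatives also conflict).

FIRST sets of the non-terminals at (or reachable through a nullable prefix from) the front of some alternative:
  FIRST(E) = { 'f' }

Productions for S:
  S → E f: FIRST = { 'f' }
  S → ε: FIRST = { ε }
  S → x E g: FIRST = { 'x' }
E has only one production, so no FIRST/FIRST conflict is possible there.

All alternatives of each non-terminal have pairwise disjoint FIRST sets.

Answer: No FIRST/FIRST conflicts.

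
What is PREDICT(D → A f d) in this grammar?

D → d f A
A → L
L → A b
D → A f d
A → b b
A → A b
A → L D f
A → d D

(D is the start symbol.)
PREDICT(D → A f d) = (FIRST(RHS) \ {ε}) ∪ (FOLLOW(D) if ε ∈ FIRST(RHS), i.e. RHS ⇒* ε)
FIRST(A) = { 'b', 'd' }
FIRST(A f d) = { 'b', 'd' }
ε ∉ FIRST(A f d), so FOLLOW(D) is not added.
PREDICT(D → A f d) = { 'b', 'd' }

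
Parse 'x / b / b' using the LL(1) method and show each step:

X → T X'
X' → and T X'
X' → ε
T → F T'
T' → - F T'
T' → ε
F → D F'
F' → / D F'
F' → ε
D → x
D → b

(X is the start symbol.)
LL(1) parsing maintains a stack (initially the start symbol over $) and the input. At each step: if the stack top is a terminal, match it against the current input token; if it is a non-terminal N, replace it with the RHS of M[N, lookahead] (the unique production whose predict set contains the lookahead).

Stack is shown with the top on the left.

Stack           Input        Action
-----------------------------------
X $             x / b / b $  output X → T X'
T X' $          x / b / b $  output T → F T'
F T' X' $       x / b / b $  output F → D F'
D F' T' X' $    x / b / b $  output D → x
x F' T' X' $    x / b / b $  match 'x'
F' T' X' $      / b / b $    output F' → / D F'
/ D F' T' X' $  / b / b $    match '/'
D F' T' X' $    b / b $      output D → b
b F' T' X' $    b / b $      match 'b'
F' T' X' $      / b $        output F' → / D F'
/ D F' T' X' $  / b $        match '/'
D F' T' X' $    b $          output D → b
b F' T' X' $    b $          match 'b'
F' T' X' $      $            output F' → ε
T' X' $         $            output T' → ε
X' $            $            output X' → ε
$               $            accept

The string is accepted.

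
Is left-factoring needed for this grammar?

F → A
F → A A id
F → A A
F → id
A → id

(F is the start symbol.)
Yes, F has productions with common prefix 'A'

Left-factoring is needed when two productions for the same non-terminal
share a common prefix on the right-hand side.

Productions for F:
  F → A
  F → A A id
  F → A A
  F → id

Found common prefix 'A' in productions for F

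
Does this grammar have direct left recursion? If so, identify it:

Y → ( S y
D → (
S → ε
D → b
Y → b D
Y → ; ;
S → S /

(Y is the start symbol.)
Yes, S is left-recursive

Direct left recursion occurs when N → N α for some non-terminal N (the right-hand side begins with the left-hand side itself).

Y → ( S y: starts with '('
D → (: starts with '('
S → ε: starts with ε
D → b: starts with b
Y → b D: starts with b
Y → ; ;: starts with ';'
S → S /: LEFT RECURSIVE (starts with S)

The grammar has direct left recursion on: S.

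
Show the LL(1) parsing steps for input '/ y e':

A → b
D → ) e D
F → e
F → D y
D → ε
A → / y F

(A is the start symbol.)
Stack is shown with the top on the left.

Stack    Input    Action
------------------------
A $      / y e $  output A → / y F
/ y F $  / y e $  match '/'
y F $    y e $    match 'y'
F $      e $      output F → e
e $      e $      match 'e'
$        $        accept

The string is accepted.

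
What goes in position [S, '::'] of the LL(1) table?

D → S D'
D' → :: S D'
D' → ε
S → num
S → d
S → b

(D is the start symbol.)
Empty (error entry)

To find M[S, '::'], we find productions for S where '::' is in the predict set (PREDICT(N → α) = (FIRST(α) \ {ε}) ∪ (FOLLOW(N) if α ⇒* ε)).

S → num: PREDICT = { 'num' }
S → d: PREDICT = { 'd' }
S → b: PREDICT = { 'b' }

M[S, '::'] is empty (no production applies)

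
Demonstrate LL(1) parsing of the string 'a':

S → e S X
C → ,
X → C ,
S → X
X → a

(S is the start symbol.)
Stack is shown with the top on the left.

Stack  Input  Action
--------------------
S $    a $    output S → X
X $    a $    output X → a
a $    a $    match 'a'
$      $      accept

The string is accepted.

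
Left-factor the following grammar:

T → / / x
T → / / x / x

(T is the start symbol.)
T → / / x T'
T' → ε
T' → / x

Left-factoring transforms A → αβ₁ | αβ₂ into A → αA' and A' → β₁ | β₂
(α is the longest common prefix among the alternatives). Repeat until
no nonterminal has two alternatives with a common prefix.

Round 1: T has alternatives sharing prefix '/ / x'. Introduce T': T → / / x T'
  Add: T' → ε
  Add: T' → / x

No remaining common prefixes — done.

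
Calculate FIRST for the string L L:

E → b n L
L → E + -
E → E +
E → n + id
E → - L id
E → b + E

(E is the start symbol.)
{ '-', 'b', 'n' }

FIRST sets of the non-terminals involved (from the grammar, by fixed-point iteration):
  FIRST(L) = { '-', 'b', 'n' }

To compute FIRST(L L), process the symbols left to right:
Symbol L is a non-terminal. Add FIRST(L) \ {ε} = { '-', 'b', 'n' }
L is not nullable (ε ∉ FIRST(L)), so stop here.
FIRST(L L) = { '-', 'b', 'n' }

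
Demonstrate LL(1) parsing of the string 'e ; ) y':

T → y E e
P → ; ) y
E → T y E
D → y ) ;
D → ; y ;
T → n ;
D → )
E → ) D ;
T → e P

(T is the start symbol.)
Stack is shown with the top on the left.

Stack    Input      Action
--------------------------
T $      e ; ) y $  output T → e P
e P $    e ; ) y $  match 'e'
P $      ; ) y $    output P → ; ) y
; ) y $  ; ) y $    match ';'
) y $    ) y $      match ')'
y $      y $        match 'y'
$        $          accept

The string is accepted.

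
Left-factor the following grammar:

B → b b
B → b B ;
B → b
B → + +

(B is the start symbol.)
Left-factoring transforms A → αβ₁ | αβ₂ into A → αA' and A' → β₁ | β₂
(α is the longest common prefix among the alternatives). Repeat until
no nonterminal has two alternatives with a common prefix.

Round 1: B has alternatives sharing prefix 'b'. Introduce B': B → b B'
  Add: B' → b
  Add: B' → B ;
  Add: B' → ε

No remaining common prefixes — done.

Resulting grammar:
B → b B'
B' → b
B' → B ;
B' → ε
B → + +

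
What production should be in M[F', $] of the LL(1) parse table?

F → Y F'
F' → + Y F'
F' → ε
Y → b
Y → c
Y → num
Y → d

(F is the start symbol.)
F' → ε

To find M[F', $], we find productions for F' where $ is in the predict set (PREDICT(N → α) = (FIRST(α) \ {ε}) ∪ (FOLLOW(N) if α ⇒* ε)).

Relevant sets:
  FOLLOW(F') = { $ }

F' → + Y F': PREDICT = { '+' }
F' → ε: PREDICT = { $ }
  $ is in predict set, so this production goes in M[F', $]

M[F', $] = F' → ε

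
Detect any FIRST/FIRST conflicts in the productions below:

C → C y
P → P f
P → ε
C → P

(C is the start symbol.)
Yes. C → C y / C → P on { 'f' }

FIRST sets of the non-terminals at (or reachable through a nullable prefix from) the front of some alternative:
  FIRST(C) = { 'f', 'y', ε }
  FIRST(P) = { 'f', ε }

Productions for C:
  C → C y: FIRST = { 'f', 'y' }
  C → P: FIRST = { 'f', ε }
Productions for P:
  P → P f: FIRST = { 'f' }
  P → ε: FIRST = { ε }

Conflict for C: C → C y and C → P
  Overlap: { 'f' }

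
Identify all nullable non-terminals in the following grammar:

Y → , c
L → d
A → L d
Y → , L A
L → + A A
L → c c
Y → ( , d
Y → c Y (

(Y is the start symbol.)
None

A non-terminal is nullable if it can derive ε (the empty string): either it has an ε-production, or it has a production whose right-hand side consists entirely of nullable non-terminals.

There are no ε-productions, so no non-terminal can derive ε.
No non-terminals are nullable.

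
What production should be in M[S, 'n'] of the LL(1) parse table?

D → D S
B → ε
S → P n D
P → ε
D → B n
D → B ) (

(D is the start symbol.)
S → P n D

To find M[S, 'n'], we find productions for S where 'n' is in the predict set (PREDICT(N → α) = (FIRST(α) \ {ε}) ∪ (FOLLOW(N) if α ⇒* ε)).

Relevant sets:
  FIRST(P) = { ε }

S → P n D: PREDICT = { 'n' }
  'n' is in predict set, so this production goes in M[S, 'n']

M[S, 'n'] = S → P n D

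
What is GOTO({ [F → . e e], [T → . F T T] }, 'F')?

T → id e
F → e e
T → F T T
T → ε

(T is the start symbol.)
GOTO(I, 'F') = CLOSURE({ [A → αX.β] : [A → α.Xβ] ∈ I, X = 'F' })

Items with dot before 'F', with the dot advanced:
  [T → . F T T] → [T → F . T T]
Closure of the advanced items:
  [T → F . T T] has the dot before T: add [T → . id e], [T → . F T T], [T → .]
  [T → . F T T] has the dot before F: add [F → . e e]

GOTO = { [F → . e e], [T → . F T T], [T → . id e], [T → .], [T → F . T T] }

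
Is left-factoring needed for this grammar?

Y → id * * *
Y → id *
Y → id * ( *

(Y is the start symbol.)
Yes, Y has productions with common prefix 'id *'

Left-factoring is needed when two productions for the same non-terminal
share a common prefix on the right-hand side.

Productions for Y:
  Y → id * * *
  Y → id *
  Y → id * ( *

Found common prefix 'id *' in productions for Y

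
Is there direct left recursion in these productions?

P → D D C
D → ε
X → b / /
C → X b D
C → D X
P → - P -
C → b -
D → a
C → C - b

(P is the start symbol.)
Direct left recursion occurs when N → N α for some non-terminal N (the right-hand side begins with the left-hand side itself).

P → D D C: starts with D
D → ε: starts with ε
X → b / /: starts with b
C → X b D: starts with X
C → D X: starts with D
P → - P -: starts with '-'
C → b -: starts with b
D → a: starts with a
C → C - b: LEFT RECURSIVE (starts with C)

The grammar has direct left recursion on: C.

Answer: Yes, C is left-recursive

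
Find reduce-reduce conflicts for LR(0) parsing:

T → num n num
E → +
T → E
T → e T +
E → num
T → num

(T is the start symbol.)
Yes — I5: [E → num .] vs [T → num .]

A reduce-reduce conflict occurs when an LR(0) state has two complete items [A → α .] and [B → β .] — both call for a reduction, and with no lookahead the parser cannot choose between them.

Augment with T' → T and build the canonical LR(0) collection (I0 = CLOSURE({[T' → . T]}), then GOTO on every symbol after a dot until no new states appear). It has 10 states:
  I0: { [E → . +], [E → . num], [T → . E], [T → . e T +], [T → . num n num], [T → . num], [T' → . T] }  — shift
  I1: { [E → + .] }  — reduce
  I2: { [T → E .] }  — reduce
  I3: { [T' → T .] }  — accept
  I4: { [E → . +], [E → . num], [T → . E], [T → . e T +], [T → . num n num], [T → . num], [T → e . T +] }  — shift
  I5: { [E → num .], [T → num . n num], [T → num .] }  — shift, 2 reduces
  I6: { [T → num n . num] }  — shift
  I7: { [T → num n num .] }  — reduce
  I8: { [T → e T . +] }  — shift
  I9: { [T → e T + .] }  — reduce

I5 contains complete items [E → num .], [T → num .] — reduce-reduce conflict.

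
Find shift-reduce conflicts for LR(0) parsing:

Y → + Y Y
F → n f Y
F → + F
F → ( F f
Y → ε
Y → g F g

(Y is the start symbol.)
A shift-reduce conflict occurs when an LR(0) state has both:
  - a complete (reduce) item [A → α .] (dot at the end), and
  - a shift item [B → β . c γ] (dot before a terminal).

Augment with Y' → Y and build the canonical LR(0) collection (I0 = CLOSURE({[Y' → . Y]}), then GOTO on every symbol after a dot until no new states appear). It has 16 states:
  I0: { [Y → . + Y Y], [Y → . g F g], [Y → .], [Y' → . Y] }  — shift, reduce
  I1: { [Y → + . Y Y], [Y → . + Y Y], [Y → . g F g], [Y → .] }  — shift, reduce
  I2: { [Y' → Y .] }  — accept
  I3: { [F → . ( F f], [F → . + F], [F → . n f Y], [Y → g . F g] }  — shift
  I4: { [F → ( . F f], [F → . ( F f], [F → . + F], [F → . n f Y] }  — shift
  I5: { [F → + . F], [F → . ( F f], [F → . + F], [F → . n f Y] }  — shift
  I6: { [Y → g F . g] }  — shift
  I7: { [F → n . f Y] }  — shift
  I8: { [F → n f . Y], [Y → . + Y Y], [Y → . g F g], [Y → .] }  — shift, reduce
  I9: { [F → n f Y .] }  — reduce
  I10: { [Y → g F g .] }  — reduce
  I11: { [F → + F .] }  — reduce
  I12: { [F → ( F . f] }  — shift
  I13: { [F → ( F f .] }  — reduce
  I14: { [Y → + Y . Y], [Y → . + Y Y], [Y → . g F g], [Y → .] }  — shift, reduce
  I15: { [Y → + Y Y .] }  — reduce

I0 contains reduce item [Y → .] and shift items [Y → . + Y Y], [Y → . g F g] — shift-reduce conflict.
I1 contains reduce item [Y → .] and shift items [Y → . + Y Y], [Y → . g F g] — shift-reduce conflict.
I8 contains reduce item [Y → .] and shift items [Y → . + Y Y], [Y → . g F g] — shift-reduce conflict.
I14 contains reduce item [Y → .] and shift items [Y → . + Y Y], [Y → . g F g] — shift-reduce conflict.

Answer: Yes — I0: [Y → .] vs [Y → . + Y Y]; I1: [Y → .] vs [Y → . + Y Y]; I8: [Y → .] vs [Y → . + Y Y]; I14: [Y → .] vs [Y → . + Y Y]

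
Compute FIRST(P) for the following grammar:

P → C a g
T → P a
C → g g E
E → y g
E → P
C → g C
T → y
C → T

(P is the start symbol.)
{ 'g', 'y' }

To compute FIRST(P), examine every production with P on the left-hand side, reading each right-hand side left to right until a non-nullable symbol is reached.

FIRST sets of the other non-terminals involved (by the same procedure, iterated to a fixed point):
  FIRST(C) = { 'g', 'y' }

From P → C a g:
  - C is a non-terminal: add FIRST(C) \ {ε} = { 'g', 'y' }
    C is not nullable, so stop

Collecting: FIRST(P) = { 'g', 'y' }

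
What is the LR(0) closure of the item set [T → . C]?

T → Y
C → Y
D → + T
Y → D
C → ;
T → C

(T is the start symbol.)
Start with: [T → . C]
  [T → . C] has the dot before C: add [C → . Y], [C → . ;]
  [C → . Y] has the dot before Y: add [Y → . D]
  [Y → . D] has the dot before D: add [D → . + T]
No further items can be added.

CLOSURE = { [C → . ;], [C → . Y], [D → . + T], [T → . C], [Y → . D] }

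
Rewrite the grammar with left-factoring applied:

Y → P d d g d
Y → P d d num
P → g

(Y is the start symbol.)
Y → P d d Y'
Y' → g d
Y' → num
P → g

Left-factoring transforms A → αβ₁ | αβ₂ into A → αA' and A' → β₁ | β₂
(α is the longest common prefix among the alternatives). Repeat until
no nonterminal has two alternatives with a common prefix.

Round 1: Y has alternatives sharing prefix 'P d d'. Introduce Y': Y → P d d Y'
  Add: Y' → g d
  Add: Y' → num

No remaining common prefixes — done.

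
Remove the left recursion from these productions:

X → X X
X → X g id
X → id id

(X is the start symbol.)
X is directly left-recursive. The standard transformation for
  A → A α₁ | ... | A α_m | β₁ | ... | β_n
is
  A  → β₁ A' | ... | β_n A'
  A' → α₁ A' | ... | α_m A' | ε

X → id id becomes X → id id X'
X → X X becomes X' → X X'
X → X g id becomes X' → g id X'
Add X' → ε

Resulting grammar:
X → id id X'
X' → X X'
X' → g id X'
X' → ε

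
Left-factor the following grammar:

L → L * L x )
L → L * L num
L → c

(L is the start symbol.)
Left-factoring transforms A → αβ₁ | αβ₂ into A → αA' and A' → β₁ | β₂
(α is the longest common prefix among the alternatives). Repeat until
no nonterminal has two alternatives with a common prefix.

Round 1: L has alternatives sharing prefix 'L * L'. Introduce L': L → L * L L'
  Add: L' → x )
  Add: L' → num

No remaining common prefixes — done.

Resulting grammar:
L → L * L L'
L' → x )
L' → num
L → c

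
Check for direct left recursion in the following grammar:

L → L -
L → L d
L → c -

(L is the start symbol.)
Yes, L is left-recursive

L → L -: LEFT RECURSIVE (starts with L)
L → L d: LEFT RECURSIVE (starts with L)
L → c -: starts with c

The grammar has direct left recursion on: L.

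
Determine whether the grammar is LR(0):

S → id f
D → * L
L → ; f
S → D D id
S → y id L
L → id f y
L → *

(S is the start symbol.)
Yes, the grammar is LR(0)

Augment with S' → S and build the canonical LR(0) collection (I0 = CLOSURE({[S' → . S]}), then GOTO on every symbol after a dot until no new states appear). It has 18 states:
  I0: { [D → . * L], [S → . D D id], [S → . id f], [S → . y id L], [S' → . S] }  — shift
  I1: { [D → * . L], [L → . *], [L → . ; f], [L → . id f y] }  — shift
  I2: { [D → . * L], [S → D . D id] }  — shift
  I3: { [S' → S .] }  — accept
  I4: { [S → id . f] }  — shift
  I5: { [S → y . id L] }  — shift
  I6: { [L → . *], [L → . ; f], [L → . id f y], [S → y id . L] }  — shift
  I7: { [L → * .] }  — reduce
  I8: { [L → ; . f] }  — shift
  I9: { [S → y id L .] }  — reduce
  I10: { [L → id . f y] }  — shift
  I11: { [L → id f . y] }  — shift
  I12: { [L → id f y .] }  — reduce
  I13: { [L → ; f .] }  — reduce
  I14: { [S → id f .] }  — reduce
  I15: { [S → D D . id] }  — shift
  I16: { [S → D D id .] }  — reduce
  I17: { [D → * L .] }  — reduce

Every state is either a pure shift/goto state or contains exactly one complete item and nothing to shift — no conflicts. The grammar is LR(0).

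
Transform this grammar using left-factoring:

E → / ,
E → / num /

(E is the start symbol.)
Left-factoring transforms A → αβ₁ | αβ₂ into A → αA' and A' → β₁ | β₂
(α is the longest common prefix among the alternatives). Repeat until
no nonterminal has two alternatives with a common prefix.

Round 1: E has alternatives sharing prefix '/'. Introduce E': E → / E'
  Add: E' → ,
  Add: E' → num /

No remaining common prefixes — done.

Resulting grammar:
E → / E'
E' → ,
E' → num /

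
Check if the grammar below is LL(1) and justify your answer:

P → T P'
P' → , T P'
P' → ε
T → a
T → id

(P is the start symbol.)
Relevant sets:
  FOLLOW(P') = { $ }

For P':
  PREDICT(P' → ',' T P') = { ',' }
  PREDICT(P' → ε) = { $ }
For T:
  PREDICT(T → a) = { 'a' }
  PREDICT(T → id) = { 'id' }
P has a single production, so nothing to check there.

All predict sets are disjoint. The grammar IS LL(1).

Answer: Yes, the grammar is LL(1).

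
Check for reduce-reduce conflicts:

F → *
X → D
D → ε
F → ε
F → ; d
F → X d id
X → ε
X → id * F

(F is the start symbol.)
Yes — I0: [D → .] vs [F → .]; I7: [D → .] vs [F → .]

Augment with F' → F and build the canonical LR(0) collection (I0 = CLOSURE({[F' → . F]}), then GOTO on every symbol after a dot until no new states appear). It has 12 states:
  I0: { [D → .], [F → . *], [F → . ; d], [F → . X d id], [F → .], [F' → . F], [X → . D], [X → . id * F], [X → .] }  — shift, 3 reduces
  I1: { [F → * .] }  — reduce
  I2: { [F → ; . d] }  — shift
  I3: { [X → D .] }  — reduce
  I4: { [F' → F .] }  — accept
  I5: { [F → X . d id] }  — shift
  I6: { [X → id . * F] }  — shift
  I7: { [D → .], [F → . *], [F → . ; d], [F → . X d id], [F → .], [X → . D], [X → . id * F], [X → .], [X → id * . F] }  — shift, 3 reduces
  I8: { [X → id * F .] }  — reduce
  I9: { [F → X d . id] }  — shift
  I10: { [F → X d id .] }  — reduce
  I11: { [F → ; d .] }  — reduce

I0 contains complete items [D → .], [F → .], [X → .] — reduce-reduce conflict.
I7 contains complete items [D → .], [F → .], [X → .] — reduce-reduce conflict.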